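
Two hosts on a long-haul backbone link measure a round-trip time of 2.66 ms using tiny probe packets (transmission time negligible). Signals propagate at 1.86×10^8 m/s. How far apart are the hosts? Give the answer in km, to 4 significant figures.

One-way propagation = RTT/2 = 1.33 ms.
d = s × t = 186000000 × 0.00133 = 247.4 km.

247.4 km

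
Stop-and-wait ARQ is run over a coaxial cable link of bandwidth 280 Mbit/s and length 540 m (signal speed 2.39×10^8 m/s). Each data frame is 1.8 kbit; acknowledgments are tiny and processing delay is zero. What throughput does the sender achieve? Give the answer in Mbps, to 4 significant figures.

164.4 Mbps

t_tx = L/R = 1800/280000000 = 6.42857e-06 s.
t_prop = 540/239000000 = 2.25941e-06 s; RTT = 4.51883e-06 s.
Cycle = t_tx + RTT = 1.09474e-05 s.
Throughput = L / cycle = 1800 / 1.09474e-05 = 164.4 Mbps.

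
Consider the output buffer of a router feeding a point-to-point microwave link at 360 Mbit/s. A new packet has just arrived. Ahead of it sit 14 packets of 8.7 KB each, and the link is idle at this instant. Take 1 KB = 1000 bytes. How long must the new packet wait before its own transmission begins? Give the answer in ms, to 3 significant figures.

Each queued packet: L/R = 69600/360000000 = 0.193333 ms.
14 queued → 2.70667 ms.
Queuing delay = 2.71 ms.

2.71 ms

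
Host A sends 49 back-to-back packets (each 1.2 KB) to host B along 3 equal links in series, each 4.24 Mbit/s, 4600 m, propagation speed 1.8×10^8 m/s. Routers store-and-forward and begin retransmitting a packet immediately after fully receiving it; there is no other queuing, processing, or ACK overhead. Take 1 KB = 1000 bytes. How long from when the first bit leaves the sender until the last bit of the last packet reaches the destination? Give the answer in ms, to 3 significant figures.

116 ms

Per-hop transmission t_tx = L/R = 9600/4240000 = 2.26415 ms.
Per-hop propagation t_prop = 4600/180000000 = 0.0255556 ms.
Pipeline fill: first packet needs 3·t_tx to clear all hops; remaining 48 packets each add one t_tx.
Total = (3+49-1)·t_tx + 3·t_prop = 51·2.26415 + 3·0.0255556 = 116 ms.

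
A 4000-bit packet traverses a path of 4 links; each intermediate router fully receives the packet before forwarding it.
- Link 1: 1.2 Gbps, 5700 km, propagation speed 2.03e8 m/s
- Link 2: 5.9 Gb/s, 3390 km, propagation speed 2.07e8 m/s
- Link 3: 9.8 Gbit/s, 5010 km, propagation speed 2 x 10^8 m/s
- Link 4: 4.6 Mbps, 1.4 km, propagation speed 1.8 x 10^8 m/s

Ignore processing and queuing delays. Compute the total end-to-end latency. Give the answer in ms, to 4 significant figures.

Transmission delays (L/R per hop): 0.00333333, 0.000677966, 0.000408163, 0.869565 ms; sum = 0.873985 ms.
Propagation delays (d/s per hop): 28.0788, 16.3768, 25.05, 0.00777778 ms; sum = 69.5134 ms.
End-to-end = 70.39 ms.

70.39 ms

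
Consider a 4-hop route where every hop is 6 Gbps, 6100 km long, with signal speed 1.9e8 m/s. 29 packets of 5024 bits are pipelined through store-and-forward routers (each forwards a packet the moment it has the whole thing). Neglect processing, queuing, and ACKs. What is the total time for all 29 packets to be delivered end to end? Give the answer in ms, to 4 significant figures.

128.4 ms

Per-hop transmission t_tx = L/R = 5024/6000000000 = 0.000837333 ms.
Per-hop propagation t_prop = 6100000/190000000 = 32.1053 ms.
Pipeline fill: first packet needs 4·t_tx to clear all hops; remaining 28 packets each add one t_tx.
Total = (4+29-1)·t_tx + 4·t_prop = 32·0.000837333 + 4·32.1053 = 128.4 ms.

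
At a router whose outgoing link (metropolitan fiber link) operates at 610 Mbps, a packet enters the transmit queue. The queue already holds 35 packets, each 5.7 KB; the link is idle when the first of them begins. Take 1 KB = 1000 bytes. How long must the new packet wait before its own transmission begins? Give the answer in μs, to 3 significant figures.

Each queued packet: L/R = 45600/610000000 = 74.7541 μs.
35 queued → 2616.39 μs.
Queuing delay = 2620 μs.

2620 μs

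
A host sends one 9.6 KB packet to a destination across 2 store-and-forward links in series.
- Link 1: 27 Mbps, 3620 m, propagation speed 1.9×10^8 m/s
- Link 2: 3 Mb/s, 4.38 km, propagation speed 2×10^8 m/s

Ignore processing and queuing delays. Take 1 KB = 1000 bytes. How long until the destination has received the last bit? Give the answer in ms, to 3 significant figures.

L = 76800 bits.
Transmission delays (L/R per hop): 2.84444, 25.6 ms; sum = 28.4444 ms.
Propagation delays (d/s per hop): 0.0190526, 0.0219 ms; sum = 0.0409526 ms.
End-to-end = 28.5 ms.

28.5 ms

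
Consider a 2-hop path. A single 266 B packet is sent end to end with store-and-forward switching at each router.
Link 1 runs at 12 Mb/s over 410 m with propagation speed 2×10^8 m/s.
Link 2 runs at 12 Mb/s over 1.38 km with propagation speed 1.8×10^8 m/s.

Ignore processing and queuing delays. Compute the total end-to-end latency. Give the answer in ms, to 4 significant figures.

0.3644 ms

L = 266 × 8 = 2128 bits.
Transmission delay per hop = L/R = 2128/12000000 = 0.177333 ms; 2 hops → 0.354667 ms.
Propagation delays (d/s per hop): 0.00205, 0.00766667 ms; sum = 0.00971667 ms.
End-to-end = 0.3644 ms.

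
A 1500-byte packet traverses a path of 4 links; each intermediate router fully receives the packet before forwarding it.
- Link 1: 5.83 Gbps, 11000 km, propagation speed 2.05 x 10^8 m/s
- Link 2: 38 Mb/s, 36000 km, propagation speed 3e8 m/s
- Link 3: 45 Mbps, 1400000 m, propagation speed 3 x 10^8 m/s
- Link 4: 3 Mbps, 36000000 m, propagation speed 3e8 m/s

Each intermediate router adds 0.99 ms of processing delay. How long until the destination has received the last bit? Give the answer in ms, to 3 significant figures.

306 ms

L = 1500 × 8 = 12000 bits.
Transmission delays (L/R per hop): 0.00205832, 0.315789, 0.266667, 4 ms; sum = 4.58451 ms.
Propagation delays (d/s per hop): 53.6585, 120, 4.66667, 120 ms; sum = 298.325 ms.
Processing at 3 router(s): 3 × 0.99 ms = 2.97 ms.
End-to-end = 306 ms.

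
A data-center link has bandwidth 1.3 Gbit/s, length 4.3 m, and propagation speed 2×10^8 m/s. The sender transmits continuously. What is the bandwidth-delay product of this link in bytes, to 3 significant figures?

3.49 bytes

Propagation delay = 4.3 / 200000000 = 2.15e-08 s.
BDP = R × t_prop = 1300000000 × 2.15e-08 = 27.95 bits.
In bytes: 27.95/8 = 3.49 bytes.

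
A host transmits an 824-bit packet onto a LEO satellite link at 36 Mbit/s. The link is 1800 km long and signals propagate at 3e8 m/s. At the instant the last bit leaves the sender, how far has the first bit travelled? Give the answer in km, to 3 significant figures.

6.87 km

t_tx = L/R = 824/36000000 = 2.28889e-05 s.
Distance = s × t_tx = 300000000 × 2.28889e-05 = 6.87 km.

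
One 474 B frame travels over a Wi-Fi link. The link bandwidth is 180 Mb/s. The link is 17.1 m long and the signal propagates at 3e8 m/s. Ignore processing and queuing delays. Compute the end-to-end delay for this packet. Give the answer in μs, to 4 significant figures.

21.12 μs

L = 474 × 8 = 3792 bits.
Transmission delay = L/R = 3792 / 180000000 = 21.0667 μs.
Propagation delay = d/s = 17.1 m / 300000000 m/s = 0.057 μs.
Total = 21.12 μs.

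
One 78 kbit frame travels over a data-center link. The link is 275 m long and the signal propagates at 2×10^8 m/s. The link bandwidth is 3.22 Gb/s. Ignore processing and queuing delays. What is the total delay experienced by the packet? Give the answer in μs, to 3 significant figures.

25.6 μs

L = 78000 bits.
Transmission delay = L/R = 78000 / 3220000000 = 24.2236 μs.
Propagation delay = d/s = 275 m / 200000000 m/s = 1.375 μs.
Total = 25.6 μs.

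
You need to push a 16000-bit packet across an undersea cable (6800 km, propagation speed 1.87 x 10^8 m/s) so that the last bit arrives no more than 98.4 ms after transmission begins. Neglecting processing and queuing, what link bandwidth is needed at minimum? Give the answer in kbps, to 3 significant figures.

Propagation delay = 6800000 / 187000000 = 36.3636 ms.
Transmission budget = 98.4 − 36.3636 = 62.0364 ms.
R ≥ L / t_tx = 16000 bits / 0.0620364 s = 258 kbps.

258 kbps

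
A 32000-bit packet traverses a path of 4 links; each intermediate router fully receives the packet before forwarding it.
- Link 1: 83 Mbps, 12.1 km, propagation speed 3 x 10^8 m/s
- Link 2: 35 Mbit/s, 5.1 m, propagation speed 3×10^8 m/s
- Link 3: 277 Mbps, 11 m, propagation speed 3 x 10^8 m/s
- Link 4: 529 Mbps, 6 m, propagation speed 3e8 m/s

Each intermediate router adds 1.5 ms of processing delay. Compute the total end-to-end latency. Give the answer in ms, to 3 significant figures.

Transmission delays (L/R per hop): 0.385542, 0.914286, 0.115523, 0.0604915 ms; sum = 1.47584 ms.
Propagation delays (d/s per hop): 0.0403333, 1.7e-05, 3.66667e-05, 2e-05 ms; sum = 0.040407 ms.
Processing at 3 router(s): 3 × 1.5 ms = 4.5 ms.
End-to-end = 6.02 ms.

6.02 ms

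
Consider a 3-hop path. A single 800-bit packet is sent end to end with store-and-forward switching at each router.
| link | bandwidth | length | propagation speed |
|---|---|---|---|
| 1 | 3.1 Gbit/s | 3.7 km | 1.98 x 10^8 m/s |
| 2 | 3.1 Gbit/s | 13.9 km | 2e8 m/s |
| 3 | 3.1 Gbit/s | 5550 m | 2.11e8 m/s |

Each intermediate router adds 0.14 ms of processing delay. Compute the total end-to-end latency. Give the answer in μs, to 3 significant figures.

Transmission delay per hop = L/R = 800/3100000000 = 0.258065 μs; 3 hops → 0.774194 μs.
Propagation delays (d/s per hop): 18.6869, 69.5, 26.3033 μs; sum = 114.49 μs.
Processing at 2 router(s): 2 × 0.14 ms = 280 μs.
End-to-end = 395 μs.

395 μs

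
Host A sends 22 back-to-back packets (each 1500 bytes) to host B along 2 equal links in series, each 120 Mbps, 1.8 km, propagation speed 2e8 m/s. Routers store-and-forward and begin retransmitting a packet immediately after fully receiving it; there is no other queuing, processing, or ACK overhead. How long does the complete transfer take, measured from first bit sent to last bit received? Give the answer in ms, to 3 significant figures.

2.32 ms

Per-hop transmission t_tx = L/R = 12000/120000000 = 0.1 ms.
Per-hop propagation t_prop = 1800/200000000 = 0.009 ms.
Pipeline fill: first packet needs 2·t_tx to clear all hops; remaining 21 packets each add one t_tx.
Total = (2+22-1)·t_tx + 2·t_prop = 23·0.1 + 2·0.009 = 2.32 ms.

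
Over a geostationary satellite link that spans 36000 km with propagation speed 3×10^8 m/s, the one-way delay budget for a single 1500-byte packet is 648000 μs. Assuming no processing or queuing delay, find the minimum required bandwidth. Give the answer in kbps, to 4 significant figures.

L = 12000 bits.
Propagation delay = 36000000 / 300000000 = 120000 μs.
Transmission budget = 648000 − 120000 = 528000 μs.
R ≥ L / t_tx = 12000 bits / 0.528 s = 22.73 kbps.

22.73 kbps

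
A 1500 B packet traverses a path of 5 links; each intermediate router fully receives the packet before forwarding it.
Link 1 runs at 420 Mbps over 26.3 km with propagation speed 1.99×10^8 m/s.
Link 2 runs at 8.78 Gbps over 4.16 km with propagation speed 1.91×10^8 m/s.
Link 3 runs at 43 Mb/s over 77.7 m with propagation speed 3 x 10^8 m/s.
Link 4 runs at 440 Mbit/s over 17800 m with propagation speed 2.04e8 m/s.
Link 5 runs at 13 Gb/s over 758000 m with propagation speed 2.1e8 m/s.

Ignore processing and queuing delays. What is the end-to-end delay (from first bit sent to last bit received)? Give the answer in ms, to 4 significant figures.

4.188 ms

L = 1500 × 8 = 12000 bits.
Transmission delays (L/R per hop): 0.0285714, 0.00136674, 0.27907, 0.0272727, 0.000923077 ms; sum = 0.337204 ms.
Propagation delays (d/s per hop): 0.132161, 0.0217801, 0.000259, 0.0872549, 3.60952 ms; sum = 3.85098 ms.
End-to-end = 4.188 ms.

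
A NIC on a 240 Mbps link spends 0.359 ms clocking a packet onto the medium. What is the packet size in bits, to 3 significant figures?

86200 bits

L = R × t_tx = 240000000 b/s × 0.000359 s = 86160 bits.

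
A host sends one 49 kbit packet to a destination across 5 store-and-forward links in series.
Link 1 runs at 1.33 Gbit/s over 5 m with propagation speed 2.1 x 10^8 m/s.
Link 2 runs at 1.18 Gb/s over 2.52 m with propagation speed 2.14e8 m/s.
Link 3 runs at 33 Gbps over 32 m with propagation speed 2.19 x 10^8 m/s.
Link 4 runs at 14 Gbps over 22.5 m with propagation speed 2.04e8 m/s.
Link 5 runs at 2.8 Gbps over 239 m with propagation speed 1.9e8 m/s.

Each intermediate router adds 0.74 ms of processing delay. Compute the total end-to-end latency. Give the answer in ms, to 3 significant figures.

L = 49000 bits.
Transmission delays (L/R per hop): 0.0368421, 0.0415254, 0.00148485, 0.0035, 0.0175 ms; sum = 0.100852 ms.
Propagation delays (d/s per hop): 2.38095e-05, 1.17757e-05, 0.000146119, 0.000110294, 0.00125789 ms; sum = 0.00154989 ms.
Processing at 4 router(s): 4 × 0.74 ms = 2.96 ms.
End-to-end = 3.06 ms.

3.06 ms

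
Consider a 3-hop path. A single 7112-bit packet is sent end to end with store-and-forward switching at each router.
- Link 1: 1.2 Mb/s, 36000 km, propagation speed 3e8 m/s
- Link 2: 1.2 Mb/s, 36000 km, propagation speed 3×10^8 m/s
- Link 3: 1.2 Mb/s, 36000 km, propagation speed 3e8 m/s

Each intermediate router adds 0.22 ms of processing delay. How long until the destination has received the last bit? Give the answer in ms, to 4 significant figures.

Transmission delay per hop = L/R = 7112/1200000 = 5.92667 ms; 3 hops → 17.78 ms.
Propagation delays (d/s per hop): 120, 120, 120 ms; sum = 360 ms.
Processing at 2 router(s): 2 × 0.22 ms = 0.44 ms.
End-to-end = 378.2 ms.

378.2 ms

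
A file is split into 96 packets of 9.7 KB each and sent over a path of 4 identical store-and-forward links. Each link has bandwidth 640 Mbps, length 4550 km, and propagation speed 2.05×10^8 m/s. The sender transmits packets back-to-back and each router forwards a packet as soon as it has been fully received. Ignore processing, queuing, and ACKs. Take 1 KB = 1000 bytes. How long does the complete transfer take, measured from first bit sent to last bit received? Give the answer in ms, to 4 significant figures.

100.8 ms

Per-hop transmission t_tx = L/R = 77600/640000000 = 0.12125 ms.
Per-hop propagation t_prop = 4550000/2.05e+08 = 22.1951 ms.
Pipeline fill: first packet needs 4·t_tx to clear all hops; remaining 95 packets each add one t_tx.
Total = (4+96-1)·t_tx + 4·t_prop = 99·0.12125 + 4·22.1951 = 100.8 ms.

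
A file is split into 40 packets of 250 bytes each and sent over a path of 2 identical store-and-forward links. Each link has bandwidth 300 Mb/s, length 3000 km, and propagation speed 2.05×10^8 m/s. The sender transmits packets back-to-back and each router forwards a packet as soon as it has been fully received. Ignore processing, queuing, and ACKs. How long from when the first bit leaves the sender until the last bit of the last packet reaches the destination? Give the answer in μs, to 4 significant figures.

29540 μs

Per-hop transmission t_tx = L/R = 2000/300000000 = 6.66667 μs.
Per-hop propagation t_prop = 3000000/2.05e+08 = 14634.1 μs.
Pipeline fill: first packet needs 2·t_tx to clear all hops; remaining 39 packets each add one t_tx.
Total = (2+40-1)·t_tx + 2·t_prop = 41·6.66667 + 2·14634.1 = 29540 μs.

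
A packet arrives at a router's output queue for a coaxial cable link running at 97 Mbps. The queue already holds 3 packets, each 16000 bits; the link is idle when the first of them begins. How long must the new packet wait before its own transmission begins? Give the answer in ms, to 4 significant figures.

0.4948 ms

Each queued packet: L/R = 16000/97000000 = 0.164948 ms.
3 queued → 0.494845 ms.
Queuing delay = 0.4948 ms.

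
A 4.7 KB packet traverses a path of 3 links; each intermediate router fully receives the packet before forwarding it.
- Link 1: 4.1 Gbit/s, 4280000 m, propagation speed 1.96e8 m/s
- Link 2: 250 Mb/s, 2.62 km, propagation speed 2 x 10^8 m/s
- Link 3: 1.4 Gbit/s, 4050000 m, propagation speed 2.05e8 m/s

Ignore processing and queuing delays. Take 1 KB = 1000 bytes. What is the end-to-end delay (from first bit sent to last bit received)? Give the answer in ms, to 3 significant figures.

L = 37600 bits.
Transmission delays (L/R per hop): 0.00917073, 0.1504, 0.0268571 ms; sum = 0.186428 ms.
Propagation delays (d/s per hop): 21.8367, 0.0131, 19.7561 ms; sum = 41.6059 ms.
End-to-end = 41.8 ms.

41.8 ms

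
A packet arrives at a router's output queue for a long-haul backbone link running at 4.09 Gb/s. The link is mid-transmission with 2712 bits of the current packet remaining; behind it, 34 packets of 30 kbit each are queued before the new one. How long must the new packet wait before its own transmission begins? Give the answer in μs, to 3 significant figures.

250 μs

Each queued packet: L/R = 30000/4090000000 = 7.33496 μs.
34 queued → 249.389 μs.
Plus remaining 2712 bits of current packet: 0.663081 μs.
Queuing delay = 250 μs.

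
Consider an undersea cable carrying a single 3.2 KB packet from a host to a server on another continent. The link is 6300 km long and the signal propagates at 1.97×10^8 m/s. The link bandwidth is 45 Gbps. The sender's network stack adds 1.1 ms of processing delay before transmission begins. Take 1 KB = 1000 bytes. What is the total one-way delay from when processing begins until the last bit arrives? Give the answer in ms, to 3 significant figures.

L = 25600 bits.
Transmission delay = L/R = 25600 / 45000000000 = 0.000568889 ms.
Propagation delay = d/s = 6300000 m / 197000000 m/s = 31.9797 ms.
Plus processing delay 1.1 ms = 1.1 ms.
Total = 33.1 ms.

33.1 ms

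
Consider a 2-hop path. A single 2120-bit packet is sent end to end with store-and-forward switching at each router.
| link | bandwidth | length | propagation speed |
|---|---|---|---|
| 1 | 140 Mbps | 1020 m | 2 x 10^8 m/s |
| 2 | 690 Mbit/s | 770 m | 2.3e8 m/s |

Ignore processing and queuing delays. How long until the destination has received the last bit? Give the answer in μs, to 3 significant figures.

26.7 μs

Transmission delays (L/R per hop): 15.1429, 3.07246 μs; sum = 18.2153 μs.
Propagation delays (d/s per hop): 5.1, 3.34783 μs; sum = 8.44783 μs.
End-to-end = 26.7 μs.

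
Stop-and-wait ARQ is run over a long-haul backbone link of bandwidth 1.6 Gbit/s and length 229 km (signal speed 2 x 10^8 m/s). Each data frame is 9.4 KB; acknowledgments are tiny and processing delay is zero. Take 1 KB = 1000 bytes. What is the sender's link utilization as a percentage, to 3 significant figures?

t_tx = L/R = 75200/1600000000 = 4.7e-05 s.
t_prop = 229000/200000000 = 0.001145 s; RTT = 0.00229 s.
Cycle = t_tx + RTT = 0.002337 s.
Utilization = t_tx / cycle = 4.7e-05/0.002337 = 2.01 %.

2.01 %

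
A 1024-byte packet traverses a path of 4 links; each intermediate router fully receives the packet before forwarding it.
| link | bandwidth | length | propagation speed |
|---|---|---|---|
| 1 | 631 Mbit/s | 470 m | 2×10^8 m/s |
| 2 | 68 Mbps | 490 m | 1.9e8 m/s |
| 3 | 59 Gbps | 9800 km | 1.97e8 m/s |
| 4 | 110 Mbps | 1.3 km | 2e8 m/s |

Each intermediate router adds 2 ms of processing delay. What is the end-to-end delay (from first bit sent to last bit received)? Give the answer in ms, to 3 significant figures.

56.0 ms

L = 1024 × 8 = 8192 bits.
Transmission delays (L/R per hop): 0.0129826, 0.120471, 0.000138847, 0.0744727 ms; sum = 0.208065 ms.
Propagation delays (d/s per hop): 0.00235, 0.00257895, 49.7462, 0.0065 ms; sum = 49.7576 ms.
Processing at 3 router(s): 3 × 2 ms = 6 ms.
End-to-end = 56.0 ms.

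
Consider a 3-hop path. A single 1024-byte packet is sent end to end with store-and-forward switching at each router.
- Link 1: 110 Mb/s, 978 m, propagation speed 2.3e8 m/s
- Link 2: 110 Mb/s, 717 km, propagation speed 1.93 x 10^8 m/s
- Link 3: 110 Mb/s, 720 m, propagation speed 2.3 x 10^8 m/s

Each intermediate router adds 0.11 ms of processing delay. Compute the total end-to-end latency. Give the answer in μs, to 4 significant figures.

4166 μs

L = 1024 × 8 = 8192 bits.
Transmission delay per hop = L/R = 8192/110000000 = 74.4727 μs; 3 hops → 223.418 μs.
Propagation delays (d/s per hop): 4.25217, 3715.03, 3.13043 μs; sum = 3722.41 μs.
Processing at 2 router(s): 2 × 0.11 ms = 220 μs.
End-to-end = 4166 μs.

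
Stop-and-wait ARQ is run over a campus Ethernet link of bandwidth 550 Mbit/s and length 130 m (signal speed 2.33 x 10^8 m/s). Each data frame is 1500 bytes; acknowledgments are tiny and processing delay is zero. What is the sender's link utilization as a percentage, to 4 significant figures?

t_tx = L/R = 12000/550000000 = 2.18182e-05 s.
t_prop = 130/233000000 = 5.5794e-07 s; RTT = 1.11588e-06 s.
Cycle = t_tx + RTT = 2.29341e-05 s.
Utilization = t_tx / cycle = 2.18182e-05/2.29341e-05 = 95.13 %.

95.13 %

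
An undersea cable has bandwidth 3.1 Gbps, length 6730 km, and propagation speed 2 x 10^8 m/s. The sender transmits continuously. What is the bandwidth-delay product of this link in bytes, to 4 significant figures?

Propagation delay = 6730000 / 200000000 = 0.03365 s.
BDP = R × t_prop = 3100000000 × 0.03365 = 104315000 bits.
In bytes: 104315000/8 = 13040000 bytes.

13040000 bytes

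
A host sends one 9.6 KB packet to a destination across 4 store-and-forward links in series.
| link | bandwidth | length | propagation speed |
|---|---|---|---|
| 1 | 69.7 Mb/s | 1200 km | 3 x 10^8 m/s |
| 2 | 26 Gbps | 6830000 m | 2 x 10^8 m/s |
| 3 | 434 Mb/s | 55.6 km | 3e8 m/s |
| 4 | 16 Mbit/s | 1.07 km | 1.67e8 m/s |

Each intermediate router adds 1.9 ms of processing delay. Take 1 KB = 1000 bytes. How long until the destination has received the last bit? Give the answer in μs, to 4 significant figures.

L = 76800 bits.
Transmission delays (L/R per hop): 1101.87, 2.95385, 176.959, 4800 μs; sum = 6081.78 μs.
Propagation delays (d/s per hop): 4000, 34150, 185.333, 6.40719 μs; sum = 38341.7 μs.
Processing at 3 router(s): 3 × 1.9 ms = 5700 μs.
End-to-end = 50120 μs.

50120 μs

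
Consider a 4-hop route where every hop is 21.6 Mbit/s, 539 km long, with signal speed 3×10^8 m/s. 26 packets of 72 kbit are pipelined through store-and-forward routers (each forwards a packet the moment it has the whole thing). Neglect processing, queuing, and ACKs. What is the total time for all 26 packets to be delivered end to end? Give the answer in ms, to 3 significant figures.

Per-hop transmission t_tx = L/R = 72000/21600000 = 3.33333 ms.
Per-hop propagation t_prop = 539000/300000000 = 1.79667 ms.
Pipeline fill: first packet needs 4·t_tx to clear all hops; remaining 25 packets each add one t_tx.
Total = (4+26-1)·t_tx + 4·t_prop = 29·3.33333 + 4·1.79667 = 104 ms.

104 ms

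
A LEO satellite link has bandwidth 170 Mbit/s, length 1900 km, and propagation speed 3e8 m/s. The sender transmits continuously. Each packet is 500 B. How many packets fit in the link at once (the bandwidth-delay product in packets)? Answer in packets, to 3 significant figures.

269 packets

Propagation delay = 1900000 / 300000000 = 0.00633333 s.
BDP = R × t_prop = 170000000 × 0.00633333 = 1076670 bits.
In packets of 4000 bits: 269 packets.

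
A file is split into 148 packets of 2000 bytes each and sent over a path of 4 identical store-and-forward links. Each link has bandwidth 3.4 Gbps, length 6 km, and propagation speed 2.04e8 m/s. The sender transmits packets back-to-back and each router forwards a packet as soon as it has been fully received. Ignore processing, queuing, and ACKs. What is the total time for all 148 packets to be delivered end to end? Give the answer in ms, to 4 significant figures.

Per-hop transmission t_tx = L/R = 16000/3400000000 = 0.00470588 ms.
Per-hop propagation t_prop = 6000/204000000 = 0.0294118 ms.
Pipeline fill: first packet needs 4·t_tx to clear all hops; remaining 147 packets each add one t_tx.
Total = (4+148-1)·t_tx + 4·t_prop = 151·0.00470588 + 4·0.0294118 = 0.8282 ms.

0.8282 ms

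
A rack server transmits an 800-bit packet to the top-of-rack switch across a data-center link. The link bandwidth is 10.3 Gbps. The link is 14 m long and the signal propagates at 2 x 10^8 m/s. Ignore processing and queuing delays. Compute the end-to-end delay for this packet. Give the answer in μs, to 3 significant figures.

0.148 μs

Transmission delay = L/R = 800 / 10300000000 = 0.0776699 μs.
Propagation delay = d/s = 14 m / 200000000 m/s = 0.07 μs.
Total = 0.148 μs.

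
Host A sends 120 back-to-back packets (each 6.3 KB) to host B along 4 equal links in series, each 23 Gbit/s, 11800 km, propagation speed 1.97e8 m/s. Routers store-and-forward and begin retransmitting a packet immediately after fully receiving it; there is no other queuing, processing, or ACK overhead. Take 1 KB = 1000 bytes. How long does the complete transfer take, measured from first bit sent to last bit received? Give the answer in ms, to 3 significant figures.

Per-hop transmission t_tx = L/R = 50400/23000000000 = 0.0021913 ms.
Per-hop propagation t_prop = 11800000/197000000 = 59.8985 ms.
Pipeline fill: first packet needs 4·t_tx to clear all hops; remaining 119 packets each add one t_tx.
Total = (4+120-1)·t_tx + 4·t_prop = 123·0.0021913 + 4·59.8985 = 240 ms.

240 ms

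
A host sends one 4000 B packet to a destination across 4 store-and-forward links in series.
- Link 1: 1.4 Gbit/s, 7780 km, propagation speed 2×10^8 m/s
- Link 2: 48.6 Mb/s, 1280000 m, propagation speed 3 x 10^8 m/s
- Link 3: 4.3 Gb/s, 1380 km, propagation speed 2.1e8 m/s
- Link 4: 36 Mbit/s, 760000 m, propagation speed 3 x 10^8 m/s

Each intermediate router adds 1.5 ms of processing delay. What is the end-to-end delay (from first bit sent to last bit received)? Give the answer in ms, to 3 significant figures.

58.3 ms

L = 4000 × 8 = 32000 bits.
Transmission delays (L/R per hop): 0.0228571, 0.658436, 0.00744186, 0.888889 ms; sum = 1.57762 ms.
Propagation delays (d/s per hop): 38.9, 4.26667, 6.57143, 2.53333 ms; sum = 52.2714 ms.
Processing at 3 router(s): 3 × 1.5 ms = 4.5 ms.
End-to-end = 58.3 ms.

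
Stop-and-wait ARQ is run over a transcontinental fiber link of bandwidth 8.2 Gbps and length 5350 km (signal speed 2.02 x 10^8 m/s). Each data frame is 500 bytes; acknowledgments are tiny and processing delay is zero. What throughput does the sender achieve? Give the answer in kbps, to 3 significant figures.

t_tx = L/R = 4000/8.2e+09 = 4.87805e-07 s.
t_prop = 5350000/202000000 = 0.0264851 s; RTT = 0.0529703 s.
Cycle = t_tx + RTT = 0.0529708 s.
Throughput = L / cycle = 4000 / 0.0529708 = 75.5 kbps.

75.5 kbps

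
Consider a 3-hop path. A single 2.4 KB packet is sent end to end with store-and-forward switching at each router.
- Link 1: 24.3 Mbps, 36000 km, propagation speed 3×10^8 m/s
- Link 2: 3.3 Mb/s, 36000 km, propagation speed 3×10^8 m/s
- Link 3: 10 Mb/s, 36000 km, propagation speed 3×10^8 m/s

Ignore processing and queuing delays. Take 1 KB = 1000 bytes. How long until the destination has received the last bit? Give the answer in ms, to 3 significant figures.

L = 19200 bits.
Transmission delays (L/R per hop): 0.790123, 5.81818, 1.92 ms; sum = 8.52831 ms.
Propagation delays (d/s per hop): 120, 120, 120 ms; sum = 360 ms.
End-to-end = 369 ms.

369 ms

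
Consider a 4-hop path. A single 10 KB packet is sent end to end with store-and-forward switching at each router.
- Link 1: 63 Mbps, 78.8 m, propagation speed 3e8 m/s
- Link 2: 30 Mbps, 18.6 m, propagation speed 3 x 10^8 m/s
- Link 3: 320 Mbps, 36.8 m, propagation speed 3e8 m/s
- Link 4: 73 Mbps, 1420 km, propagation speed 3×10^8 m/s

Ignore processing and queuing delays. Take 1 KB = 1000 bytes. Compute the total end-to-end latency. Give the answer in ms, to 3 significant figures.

10.0 ms

L = 80000 bits.
Transmission delays (L/R per hop): 1.26984, 2.66667, 0.25, 1.09589 ms; sum = 5.2824 ms.
Propagation delays (d/s per hop): 0.000262667, 6.2e-05, 0.000122667, 4.73333 ms; sum = 4.73378 ms.
End-to-end = 10.0 ms.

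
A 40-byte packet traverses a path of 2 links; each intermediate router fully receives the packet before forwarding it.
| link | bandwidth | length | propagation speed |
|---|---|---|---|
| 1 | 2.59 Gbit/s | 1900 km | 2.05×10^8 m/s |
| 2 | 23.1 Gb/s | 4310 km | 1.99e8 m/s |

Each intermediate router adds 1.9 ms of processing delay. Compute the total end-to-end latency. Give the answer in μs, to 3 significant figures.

L = 40 × 8 = 320 bits.
Transmission delays (L/R per hop): 0.123552, 0.0138528 μs; sum = 0.137405 μs.
Propagation delays (d/s per hop): 9268.29, 21658.3 μs; sum = 30926.6 μs.
Processing at 1 router(s): 1 × 1.9 ms = 1900 μs.
End-to-end = 32800 μs.

32800 μs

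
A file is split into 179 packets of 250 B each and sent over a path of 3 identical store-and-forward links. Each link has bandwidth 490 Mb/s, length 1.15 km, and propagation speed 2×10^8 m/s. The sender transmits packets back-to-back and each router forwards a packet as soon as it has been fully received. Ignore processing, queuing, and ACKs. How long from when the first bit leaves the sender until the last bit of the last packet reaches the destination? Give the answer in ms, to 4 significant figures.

Per-hop transmission t_tx = L/R = 2000/490000000 = 0.00408163 ms.
Per-hop propagation t_prop = 1150/200000000 = 0.00575 ms.
Pipeline fill: first packet needs 3·t_tx to clear all hops; remaining 178 packets each add one t_tx.
Total = (3+179-1)·t_tx + 3·t_prop = 181·0.00408163 + 3·0.00575 = 0.7560 ms.

0.7560 ms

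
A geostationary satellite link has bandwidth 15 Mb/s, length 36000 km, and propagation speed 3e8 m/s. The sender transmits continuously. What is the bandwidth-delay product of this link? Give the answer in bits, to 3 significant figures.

1800000 bits

Propagation delay = 36000000 / 300000000 = 0.12 s.
BDP = R × t_prop = 15000000 × 0.12 = 1800000 bits.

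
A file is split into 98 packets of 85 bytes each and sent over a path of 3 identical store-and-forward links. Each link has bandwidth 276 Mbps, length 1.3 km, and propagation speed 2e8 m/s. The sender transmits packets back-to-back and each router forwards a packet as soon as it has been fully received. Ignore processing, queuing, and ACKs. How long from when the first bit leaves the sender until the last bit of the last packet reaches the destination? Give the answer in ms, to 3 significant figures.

0.266 ms

Per-hop transmission t_tx = L/R = 680/276000000 = 0.00246377 ms.
Per-hop propagation t_prop = 1300/200000000 = 0.0065 ms.
Pipeline fill: first packet needs 3·t_tx to clear all hops; remaining 97 packets each add one t_tx.
Total = (3+98-1)·t_tx + 3·t_prop = 100·0.00246377 + 3·0.0065 = 0.266 ms.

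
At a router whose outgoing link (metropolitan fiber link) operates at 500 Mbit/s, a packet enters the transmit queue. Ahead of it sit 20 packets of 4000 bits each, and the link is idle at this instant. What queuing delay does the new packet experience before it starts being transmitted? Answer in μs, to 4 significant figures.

Each queued packet: L/R = 4000/500000000 = 8 μs.
20 queued → 160 μs.
Queuing delay = 160.0 μs.

160.0 μs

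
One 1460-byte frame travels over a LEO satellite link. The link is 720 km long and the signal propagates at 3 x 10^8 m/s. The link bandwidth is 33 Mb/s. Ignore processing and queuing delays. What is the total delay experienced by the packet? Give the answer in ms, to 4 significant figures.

L = 1460 × 8 = 11680 bits.
Transmission delay = L/R = 11680 / 33000000 = 0.353939 ms.
Propagation delay = d/s = 720000 m / 300000000 m/s = 2.4 ms.
Total = 2.754 ms.

2.754 ms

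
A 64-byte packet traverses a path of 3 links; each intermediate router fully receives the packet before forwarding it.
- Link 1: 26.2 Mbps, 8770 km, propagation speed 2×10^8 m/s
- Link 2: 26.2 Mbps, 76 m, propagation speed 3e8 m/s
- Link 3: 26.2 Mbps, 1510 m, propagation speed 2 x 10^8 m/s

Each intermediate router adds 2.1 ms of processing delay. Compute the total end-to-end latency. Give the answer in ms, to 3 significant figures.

48.1 ms

L = 64 × 8 = 512 bits.
Transmission delay per hop = L/R = 512/26200000 = 0.019542 ms; 3 hops → 0.058626 ms.
Propagation delays (d/s per hop): 43.85, 0.000253333, 0.00755 ms; sum = 43.8578 ms.
Processing at 2 router(s): 2 × 2.1 ms = 4.2 ms.
End-to-end = 48.1 ms.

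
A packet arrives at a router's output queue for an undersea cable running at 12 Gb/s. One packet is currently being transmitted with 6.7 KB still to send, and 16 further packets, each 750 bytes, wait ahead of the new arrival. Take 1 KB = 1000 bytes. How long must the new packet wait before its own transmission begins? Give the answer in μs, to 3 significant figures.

12.5 μs

Each queued packet: L/R = 6000/12000000000 = 0.5 μs.
16 queued → 8 μs.
Plus remaining 53600 bits of current packet: 4.46667 μs.
Queuing delay = 12.5 μs.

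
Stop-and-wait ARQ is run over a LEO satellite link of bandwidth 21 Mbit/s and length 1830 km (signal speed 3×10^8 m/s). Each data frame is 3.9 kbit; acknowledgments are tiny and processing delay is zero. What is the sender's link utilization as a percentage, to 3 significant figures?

t_tx = L/R = 3900/21000000 = 0.000185714 s.
t_prop = 1830000/300000000 = 0.0061 s; RTT = 0.0122 s.
Cycle = t_tx + RTT = 0.0123857 s.
Utilization = t_tx / cycle = 0.000185714/0.0123857 = 1.50 %.

1.50 %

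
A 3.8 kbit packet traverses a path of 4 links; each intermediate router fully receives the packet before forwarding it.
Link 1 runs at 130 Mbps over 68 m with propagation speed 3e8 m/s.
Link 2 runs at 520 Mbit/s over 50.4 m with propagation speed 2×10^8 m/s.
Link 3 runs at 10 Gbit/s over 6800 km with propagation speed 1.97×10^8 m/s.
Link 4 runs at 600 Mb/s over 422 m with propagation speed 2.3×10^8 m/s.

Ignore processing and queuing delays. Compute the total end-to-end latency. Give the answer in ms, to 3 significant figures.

L = 3800 bits.
Transmission delays (L/R per hop): 0.0292308, 0.00730769, 0.00038, 0.00633333 ms; sum = 0.0432518 ms.
Propagation delays (d/s per hop): 0.000226667, 0.000252, 34.5178, 0.00183478 ms; sum = 34.5201 ms.
End-to-end = 34.6 ms.

34.6 ms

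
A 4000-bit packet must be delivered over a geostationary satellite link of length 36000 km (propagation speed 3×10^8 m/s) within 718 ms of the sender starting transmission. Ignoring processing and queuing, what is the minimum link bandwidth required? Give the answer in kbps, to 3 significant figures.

6.69 kbps

Propagation delay = 36000000 / 300000000 = 120 ms.
Transmission budget = 718 − 120 = 598 ms.
R ≥ L / t_tx = 4000 bits / 0.598 s = 6.69 kbps.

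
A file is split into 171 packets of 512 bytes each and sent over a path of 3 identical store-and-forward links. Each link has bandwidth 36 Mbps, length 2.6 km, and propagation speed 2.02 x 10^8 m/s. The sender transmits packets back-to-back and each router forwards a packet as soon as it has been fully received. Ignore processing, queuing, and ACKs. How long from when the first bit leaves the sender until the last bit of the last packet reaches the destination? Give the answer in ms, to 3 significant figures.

19.7 ms

Per-hop transmission t_tx = L/R = 4096/36000000 = 0.113778 ms.
Per-hop propagation t_prop = 2600/202000000 = 0.0128713 ms.
Pipeline fill: first packet needs 3·t_tx to clear all hops; remaining 170 packets each add one t_tx.
Total = (3+171-1)·t_tx + 3·t_prop = 173·0.113778 + 3·0.0128713 = 19.7 ms.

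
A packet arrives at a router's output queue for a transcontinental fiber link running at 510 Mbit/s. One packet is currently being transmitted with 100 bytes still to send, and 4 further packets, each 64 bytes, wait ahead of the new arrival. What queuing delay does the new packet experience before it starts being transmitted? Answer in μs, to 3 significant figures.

Each queued packet: L/R = 512/510000000 = 1.00392 μs.
4 queued → 4.01569 μs.
Plus remaining 800 bits of current packet: 1.56863 μs.
Queuing delay = 5.58 μs.

5.58 μs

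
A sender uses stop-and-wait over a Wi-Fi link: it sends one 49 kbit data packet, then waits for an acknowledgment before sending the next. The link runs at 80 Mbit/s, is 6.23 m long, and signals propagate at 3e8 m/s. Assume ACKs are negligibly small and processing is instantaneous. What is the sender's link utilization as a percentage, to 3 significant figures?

t_tx = L/R = 49000/80000000 = 0.0006125 s.
t_prop = 6.23/300000000 = 2.07667e-08 s; RTT = 4.15333e-08 s.
Cycle = t_tx + RTT = 0.000612542 s.
Utilization = t_tx / cycle = 0.0006125/0.000612542 = 100 %.

100 %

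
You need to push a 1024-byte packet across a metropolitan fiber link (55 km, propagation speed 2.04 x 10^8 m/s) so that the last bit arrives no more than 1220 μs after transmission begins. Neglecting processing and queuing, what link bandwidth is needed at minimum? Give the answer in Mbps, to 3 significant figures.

L = 8192 bits.
Propagation delay = 55000 / 204000000 = 269.608 μs.
Transmission budget = 1220 − 269.608 = 950.392 μs.
R ≥ L / t_tx = 8192 bits / 0.000950392 s = 8.62 Mbps.

8.62 Mbps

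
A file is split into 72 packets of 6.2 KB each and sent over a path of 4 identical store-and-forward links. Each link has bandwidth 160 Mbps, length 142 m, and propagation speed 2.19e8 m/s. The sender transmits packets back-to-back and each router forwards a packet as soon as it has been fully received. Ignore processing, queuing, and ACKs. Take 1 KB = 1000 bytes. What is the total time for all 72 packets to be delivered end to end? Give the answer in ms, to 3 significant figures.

Per-hop transmission t_tx = L/R = 49600/160000000 = 0.31 ms.
Per-hop propagation t_prop = 142/219000000 = 0.000648402 ms.
Pipeline fill: first packet needs 4·t_tx to clear all hops; remaining 71 packets each add one t_tx.
Total = (4+72-1)·t_tx + 4·t_prop = 75·0.31 + 4·0.000648402 = 23.3 ms.

23.3 ms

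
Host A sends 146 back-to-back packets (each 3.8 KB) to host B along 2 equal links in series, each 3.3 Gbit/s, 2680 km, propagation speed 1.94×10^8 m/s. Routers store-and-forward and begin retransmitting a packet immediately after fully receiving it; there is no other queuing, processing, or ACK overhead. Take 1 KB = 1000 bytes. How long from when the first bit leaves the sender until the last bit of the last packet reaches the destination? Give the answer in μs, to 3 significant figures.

29000 μs

Per-hop transmission t_tx = L/R = 30400/3300000000 = 9.21212 μs.
Per-hop propagation t_prop = 2680000/194000000 = 13814.4 μs.
Pipeline fill: first packet needs 2·t_tx to clear all hops; remaining 145 packets each add one t_tx.
Total = (2+146-1)·t_tx + 2·t_prop = 147·9.21212 + 2·13814.4 = 29000 μs.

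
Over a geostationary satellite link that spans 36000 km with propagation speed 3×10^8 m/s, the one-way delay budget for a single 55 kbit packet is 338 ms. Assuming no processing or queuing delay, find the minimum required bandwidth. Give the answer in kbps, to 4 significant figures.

252.3 kbps

Propagation delay = 36000000 / 300000000 = 120 ms.
Transmission budget = 338 − 120 = 218 ms.
R ≥ L / t_tx = 55000 bits / 0.218 s = 252.3 kbps.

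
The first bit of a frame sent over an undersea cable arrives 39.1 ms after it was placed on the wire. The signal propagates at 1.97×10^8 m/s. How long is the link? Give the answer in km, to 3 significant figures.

7700 km

d = s × t_prop = 197000000 × 0.0391 = 7700 km.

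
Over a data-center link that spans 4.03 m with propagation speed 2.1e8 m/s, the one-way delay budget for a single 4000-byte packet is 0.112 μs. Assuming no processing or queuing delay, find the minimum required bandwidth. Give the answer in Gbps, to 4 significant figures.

L = 32000 bits.
Propagation delay = 4.03 / 210000000 = 0.0191905 μs.
Transmission budget = 0.112 − 0.0191905 = 0.0928095 μs.
R ≥ L / t_tx = 32000 bits / 9.28095e-08 s = 344.8 Gbps.

344.8 Gbps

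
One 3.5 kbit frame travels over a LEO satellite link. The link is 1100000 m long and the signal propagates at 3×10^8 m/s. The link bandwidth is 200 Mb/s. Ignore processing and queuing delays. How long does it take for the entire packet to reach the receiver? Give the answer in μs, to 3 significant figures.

L = 3500 bits.
Transmission delay = L/R = 3500 / 200000000 = 17.5 μs.
Propagation delay = d/s = 1100000 m / 300000000 m/s = 3666.67 μs.
Total = 3680 μs.

3680 μs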